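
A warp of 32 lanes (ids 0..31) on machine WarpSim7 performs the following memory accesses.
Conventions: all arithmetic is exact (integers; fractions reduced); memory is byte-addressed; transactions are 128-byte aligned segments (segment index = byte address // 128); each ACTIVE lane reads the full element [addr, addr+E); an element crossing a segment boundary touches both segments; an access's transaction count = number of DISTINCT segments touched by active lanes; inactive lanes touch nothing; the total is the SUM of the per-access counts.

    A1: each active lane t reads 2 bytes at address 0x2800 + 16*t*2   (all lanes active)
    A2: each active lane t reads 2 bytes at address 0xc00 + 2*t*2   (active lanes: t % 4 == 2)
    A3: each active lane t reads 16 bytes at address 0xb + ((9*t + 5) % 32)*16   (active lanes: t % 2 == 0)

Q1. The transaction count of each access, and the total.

A1: 8 transactions
A2: 1 transaction
A3: 5 transactions

Answer: 8,1,5; total 14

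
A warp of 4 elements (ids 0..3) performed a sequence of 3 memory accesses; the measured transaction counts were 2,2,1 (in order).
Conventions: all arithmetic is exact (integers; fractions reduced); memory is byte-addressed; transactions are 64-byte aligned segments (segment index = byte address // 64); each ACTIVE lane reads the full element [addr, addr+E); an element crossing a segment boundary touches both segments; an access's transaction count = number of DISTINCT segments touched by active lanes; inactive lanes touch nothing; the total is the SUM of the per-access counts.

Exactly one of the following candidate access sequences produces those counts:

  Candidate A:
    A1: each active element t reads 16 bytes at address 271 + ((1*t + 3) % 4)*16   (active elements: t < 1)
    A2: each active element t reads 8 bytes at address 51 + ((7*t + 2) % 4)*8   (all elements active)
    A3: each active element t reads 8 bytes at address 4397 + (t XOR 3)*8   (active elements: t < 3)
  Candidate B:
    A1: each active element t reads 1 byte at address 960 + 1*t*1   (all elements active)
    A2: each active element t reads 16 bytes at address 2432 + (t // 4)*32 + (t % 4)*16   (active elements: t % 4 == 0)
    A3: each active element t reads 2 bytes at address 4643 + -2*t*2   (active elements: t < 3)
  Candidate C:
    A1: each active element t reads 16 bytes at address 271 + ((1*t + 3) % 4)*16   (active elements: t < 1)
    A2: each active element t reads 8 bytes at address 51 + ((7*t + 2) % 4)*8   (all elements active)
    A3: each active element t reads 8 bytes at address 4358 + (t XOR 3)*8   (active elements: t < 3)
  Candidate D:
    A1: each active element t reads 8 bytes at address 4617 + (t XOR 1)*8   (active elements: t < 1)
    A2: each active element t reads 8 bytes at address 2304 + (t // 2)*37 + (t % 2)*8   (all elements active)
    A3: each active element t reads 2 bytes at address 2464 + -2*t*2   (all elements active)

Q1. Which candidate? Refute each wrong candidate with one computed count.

A: A3 gives 2 transactions, not 1
B: A1 gives 1 transaction, not 2
D: A1 gives 1 transaction, not 2
C: all counts match (2,2,1)

Answer: C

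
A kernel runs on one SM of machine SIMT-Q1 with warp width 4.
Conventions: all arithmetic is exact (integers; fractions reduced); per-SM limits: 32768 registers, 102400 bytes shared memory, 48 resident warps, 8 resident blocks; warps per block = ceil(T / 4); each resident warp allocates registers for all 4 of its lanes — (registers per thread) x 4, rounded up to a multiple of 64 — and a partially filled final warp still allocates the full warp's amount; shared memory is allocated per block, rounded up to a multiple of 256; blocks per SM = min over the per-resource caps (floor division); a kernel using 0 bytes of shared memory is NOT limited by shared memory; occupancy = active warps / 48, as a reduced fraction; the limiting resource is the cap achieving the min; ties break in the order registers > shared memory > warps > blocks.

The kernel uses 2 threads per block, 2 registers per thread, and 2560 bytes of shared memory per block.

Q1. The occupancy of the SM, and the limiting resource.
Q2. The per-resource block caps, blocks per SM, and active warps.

Answer: occupancy 1/6, limited by blocks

registers: 512 blocks
shared memory: 40 blocks
warps: 48 blocks
blocks: 8 blocks

Answer: 8 blocks, 8 active warps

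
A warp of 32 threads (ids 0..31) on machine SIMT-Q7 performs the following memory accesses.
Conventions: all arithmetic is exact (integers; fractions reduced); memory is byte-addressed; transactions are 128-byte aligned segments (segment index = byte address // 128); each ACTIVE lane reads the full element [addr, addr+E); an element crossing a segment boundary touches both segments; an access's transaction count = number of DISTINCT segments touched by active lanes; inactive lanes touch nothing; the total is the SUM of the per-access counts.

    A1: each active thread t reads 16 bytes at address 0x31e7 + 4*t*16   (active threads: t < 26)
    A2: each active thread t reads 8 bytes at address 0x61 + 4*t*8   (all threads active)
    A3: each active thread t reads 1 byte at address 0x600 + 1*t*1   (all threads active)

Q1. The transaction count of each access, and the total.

A1: 14 transactions
A2: 9 transactions
A3: 1 transaction

Answer: 14,9,1; total 24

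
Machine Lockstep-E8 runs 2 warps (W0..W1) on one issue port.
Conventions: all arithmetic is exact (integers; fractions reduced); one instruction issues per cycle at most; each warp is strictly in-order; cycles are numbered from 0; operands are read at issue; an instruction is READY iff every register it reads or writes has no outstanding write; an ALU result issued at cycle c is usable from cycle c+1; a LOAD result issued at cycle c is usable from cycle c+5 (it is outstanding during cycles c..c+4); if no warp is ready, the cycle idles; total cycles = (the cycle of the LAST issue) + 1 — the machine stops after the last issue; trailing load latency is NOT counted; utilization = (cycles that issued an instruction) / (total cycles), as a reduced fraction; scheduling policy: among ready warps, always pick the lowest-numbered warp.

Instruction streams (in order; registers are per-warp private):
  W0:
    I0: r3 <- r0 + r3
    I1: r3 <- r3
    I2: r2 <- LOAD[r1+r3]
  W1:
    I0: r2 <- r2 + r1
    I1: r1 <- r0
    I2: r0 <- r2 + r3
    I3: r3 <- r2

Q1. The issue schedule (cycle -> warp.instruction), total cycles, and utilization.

cycle 0: W0.I0
cycle 1: W0.I1
cycle 2: W0.I2
cycle 3: W1.I0
cycle 4: W1.I1
cycle 5: W1.I2
cycle 6: W1.I3

Answer: 7 cycles, utilization 1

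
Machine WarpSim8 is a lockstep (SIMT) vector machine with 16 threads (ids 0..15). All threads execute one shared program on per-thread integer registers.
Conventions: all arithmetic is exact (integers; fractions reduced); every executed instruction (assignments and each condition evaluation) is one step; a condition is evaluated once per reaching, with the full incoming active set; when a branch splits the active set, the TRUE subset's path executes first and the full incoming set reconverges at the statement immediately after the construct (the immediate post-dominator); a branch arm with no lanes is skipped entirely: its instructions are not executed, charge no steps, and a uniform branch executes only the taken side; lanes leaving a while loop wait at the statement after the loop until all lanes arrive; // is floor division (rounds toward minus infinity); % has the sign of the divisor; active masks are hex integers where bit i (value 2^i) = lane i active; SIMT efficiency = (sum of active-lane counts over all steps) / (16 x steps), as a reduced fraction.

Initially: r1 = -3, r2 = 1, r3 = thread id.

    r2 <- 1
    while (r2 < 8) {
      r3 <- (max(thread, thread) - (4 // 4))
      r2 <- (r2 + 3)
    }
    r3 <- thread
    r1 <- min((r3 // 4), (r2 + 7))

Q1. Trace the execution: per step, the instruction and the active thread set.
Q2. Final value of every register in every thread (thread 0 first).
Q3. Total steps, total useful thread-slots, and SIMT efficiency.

step 0: r2 <- 1                      0xffff
step 1: eval (r2 < 8)                0xffff
step 2: r3 <- (max(thread, thread) - (4 // 4)) 0xffff
step 3: r2 <- (r2 + 3)               0xffff
step 4: eval (r2 < 8)                0xffff
step 5: r3 <- (max(thread, thread) - (4 // 4)) 0xffff
step 6: r2 <- (r2 + 3)               0xffff
step 7: eval (r2 < 8)                0xffff
step 8: r3 <- (max(thread, thread) - (4 // 4)) 0xffff
step 9: r2 <- (r2 + 3)               0xffff
step 10: eval (r2 < 8)                0xffff
step 11: r3 <- thread                 0xffff
step 12: r1 <- min((r3 // 4), (r2 + 7)) 0xffff

Answer: 13 steps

r1: 0,0,0,0,1,1,1,1,2,2,2,2,3,3,3,3
r2: 10,10,10,10,10,10,10,10,10,10,10,10,10,10,10,10
r3: 0,1,2,3,4,5,6,7,8,9,10,11,12,13,14,15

steps = 13; useful = 208; efficiency = 208/208 = 1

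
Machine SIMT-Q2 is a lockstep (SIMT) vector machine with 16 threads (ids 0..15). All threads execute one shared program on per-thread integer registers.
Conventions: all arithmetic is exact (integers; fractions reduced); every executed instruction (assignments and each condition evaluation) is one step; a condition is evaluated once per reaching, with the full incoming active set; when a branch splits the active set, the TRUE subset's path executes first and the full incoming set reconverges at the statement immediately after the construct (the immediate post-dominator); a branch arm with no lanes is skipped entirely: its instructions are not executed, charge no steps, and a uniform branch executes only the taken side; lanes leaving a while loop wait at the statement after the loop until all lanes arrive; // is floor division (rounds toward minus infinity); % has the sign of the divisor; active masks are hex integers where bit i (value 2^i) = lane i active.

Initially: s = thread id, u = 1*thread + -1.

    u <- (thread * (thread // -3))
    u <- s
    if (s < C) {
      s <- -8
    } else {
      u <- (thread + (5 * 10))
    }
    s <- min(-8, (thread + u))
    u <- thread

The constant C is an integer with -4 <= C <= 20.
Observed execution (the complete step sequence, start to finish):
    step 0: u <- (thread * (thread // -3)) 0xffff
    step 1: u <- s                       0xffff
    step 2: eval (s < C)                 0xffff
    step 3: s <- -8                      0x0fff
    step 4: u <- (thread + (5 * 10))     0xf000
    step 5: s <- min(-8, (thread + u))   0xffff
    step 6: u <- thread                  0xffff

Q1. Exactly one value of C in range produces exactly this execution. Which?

Answer: C = 12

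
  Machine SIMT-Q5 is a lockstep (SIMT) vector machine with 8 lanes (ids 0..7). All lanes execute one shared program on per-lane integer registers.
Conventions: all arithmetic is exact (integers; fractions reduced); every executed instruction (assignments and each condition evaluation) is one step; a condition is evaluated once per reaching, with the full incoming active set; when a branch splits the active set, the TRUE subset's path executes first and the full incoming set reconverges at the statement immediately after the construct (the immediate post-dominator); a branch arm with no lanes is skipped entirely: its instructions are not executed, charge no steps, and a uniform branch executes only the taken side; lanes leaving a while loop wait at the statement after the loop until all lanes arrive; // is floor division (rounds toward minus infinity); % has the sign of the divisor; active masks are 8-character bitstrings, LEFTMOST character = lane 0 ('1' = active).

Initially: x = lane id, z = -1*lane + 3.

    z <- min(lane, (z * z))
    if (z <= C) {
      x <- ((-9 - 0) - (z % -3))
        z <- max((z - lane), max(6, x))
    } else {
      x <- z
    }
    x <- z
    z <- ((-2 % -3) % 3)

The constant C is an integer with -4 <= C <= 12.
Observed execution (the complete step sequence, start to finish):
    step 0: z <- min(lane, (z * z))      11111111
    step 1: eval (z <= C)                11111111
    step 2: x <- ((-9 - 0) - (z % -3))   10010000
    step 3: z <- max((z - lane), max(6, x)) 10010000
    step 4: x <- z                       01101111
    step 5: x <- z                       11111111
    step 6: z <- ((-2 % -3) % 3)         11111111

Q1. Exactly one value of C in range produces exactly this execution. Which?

Answer: C = 0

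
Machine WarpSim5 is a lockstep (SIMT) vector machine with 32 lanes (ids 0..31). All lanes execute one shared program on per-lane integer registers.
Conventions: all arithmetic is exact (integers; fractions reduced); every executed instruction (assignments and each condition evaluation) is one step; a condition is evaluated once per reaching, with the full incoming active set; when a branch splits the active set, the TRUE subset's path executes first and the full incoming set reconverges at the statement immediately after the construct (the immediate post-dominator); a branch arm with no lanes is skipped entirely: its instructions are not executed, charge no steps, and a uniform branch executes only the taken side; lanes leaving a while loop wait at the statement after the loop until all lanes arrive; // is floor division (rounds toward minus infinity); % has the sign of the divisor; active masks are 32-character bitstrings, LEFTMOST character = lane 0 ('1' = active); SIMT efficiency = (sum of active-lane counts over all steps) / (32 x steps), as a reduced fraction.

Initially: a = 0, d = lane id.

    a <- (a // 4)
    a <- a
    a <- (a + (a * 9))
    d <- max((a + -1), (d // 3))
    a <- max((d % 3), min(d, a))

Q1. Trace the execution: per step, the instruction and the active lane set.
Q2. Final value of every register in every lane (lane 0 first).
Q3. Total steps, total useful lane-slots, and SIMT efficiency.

step 0: a <- (a // 4)                11111111111111111111111111111111
step 1: a <- a                       11111111111111111111111111111111
step 2: a <- (a + (a * 9))           11111111111111111111111111111111
step 3: d <- max((a + -1), (d // 3)) 11111111111111111111111111111111
step 4: a <- max((d % 3), min(d, a)) 11111111111111111111111111111111

Answer: 5 steps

a: 0,0,0,1,1,1,2,2,2,0,0,0,1,1,1,2,2,2,0,0,0,1,1,1,2,2,2,0,0,0,1,1
d: 0,0,0,1,1,1,2,2,2,3,3,3,4,4,4,5,5,5,6,6,6,7,7,7,8,8,8,9,9,9,10,10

steps = 5; useful = 160; efficiency = 160/160 = 1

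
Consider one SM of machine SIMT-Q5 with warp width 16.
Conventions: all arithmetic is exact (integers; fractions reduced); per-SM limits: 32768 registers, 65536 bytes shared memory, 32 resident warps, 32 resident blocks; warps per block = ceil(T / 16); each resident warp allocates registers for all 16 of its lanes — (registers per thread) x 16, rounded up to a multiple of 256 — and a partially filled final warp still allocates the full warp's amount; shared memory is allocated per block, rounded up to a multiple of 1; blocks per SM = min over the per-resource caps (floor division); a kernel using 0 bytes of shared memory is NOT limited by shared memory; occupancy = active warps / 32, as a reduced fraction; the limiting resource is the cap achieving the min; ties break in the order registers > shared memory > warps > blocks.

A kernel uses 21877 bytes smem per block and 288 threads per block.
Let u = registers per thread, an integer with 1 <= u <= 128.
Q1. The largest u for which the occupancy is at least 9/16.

Answer: u = 112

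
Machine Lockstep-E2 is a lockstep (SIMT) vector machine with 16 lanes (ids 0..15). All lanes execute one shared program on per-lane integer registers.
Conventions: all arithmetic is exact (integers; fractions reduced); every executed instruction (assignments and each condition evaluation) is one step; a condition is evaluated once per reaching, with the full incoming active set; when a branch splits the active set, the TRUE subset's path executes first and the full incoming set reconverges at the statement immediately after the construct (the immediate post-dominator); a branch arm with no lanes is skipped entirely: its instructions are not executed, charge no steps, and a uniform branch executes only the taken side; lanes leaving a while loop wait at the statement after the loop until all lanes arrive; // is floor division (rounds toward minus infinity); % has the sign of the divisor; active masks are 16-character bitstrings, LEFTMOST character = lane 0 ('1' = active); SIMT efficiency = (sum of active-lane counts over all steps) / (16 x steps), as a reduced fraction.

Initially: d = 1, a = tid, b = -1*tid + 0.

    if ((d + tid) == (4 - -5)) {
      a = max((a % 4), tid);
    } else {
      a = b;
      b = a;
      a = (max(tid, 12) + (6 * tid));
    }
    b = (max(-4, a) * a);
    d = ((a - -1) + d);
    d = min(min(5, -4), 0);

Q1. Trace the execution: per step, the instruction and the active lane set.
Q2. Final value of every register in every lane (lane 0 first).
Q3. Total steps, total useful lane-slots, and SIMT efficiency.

step 0: eval ((d + tid) == (4 - -5)) 1111111111111111
step 1: a <- max((a % 4), tid)       0000000010000000
step 2: a <- b                       1111111101111111
step 3: b <- a                       1111111101111111
step 4: a <- (max(tid, 12) + (6 * tid)) 1111111101111111
step 5: b <- (max(-4, a) * a)        1111111111111111
step 6: d <- ((a - -1) + d)          1111111111111111
step 7: d <- min(min(5, -4), 0)      1111111111111111

Answer: 8 steps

d: -4,-4,-4,-4,-4,-4,-4,-4,-4,-4,-4,-4,-4,-4,-4,-4
a: 12,18,24,30,36,42,48,54,8,66,72,78,84,91,98,105
b: 144,324,576,900,1296,1764,2304,2916,64,4356,5184,6084,7056,8281,9604,11025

steps = 8; useful = 110; efficiency = 110/128 = 55/64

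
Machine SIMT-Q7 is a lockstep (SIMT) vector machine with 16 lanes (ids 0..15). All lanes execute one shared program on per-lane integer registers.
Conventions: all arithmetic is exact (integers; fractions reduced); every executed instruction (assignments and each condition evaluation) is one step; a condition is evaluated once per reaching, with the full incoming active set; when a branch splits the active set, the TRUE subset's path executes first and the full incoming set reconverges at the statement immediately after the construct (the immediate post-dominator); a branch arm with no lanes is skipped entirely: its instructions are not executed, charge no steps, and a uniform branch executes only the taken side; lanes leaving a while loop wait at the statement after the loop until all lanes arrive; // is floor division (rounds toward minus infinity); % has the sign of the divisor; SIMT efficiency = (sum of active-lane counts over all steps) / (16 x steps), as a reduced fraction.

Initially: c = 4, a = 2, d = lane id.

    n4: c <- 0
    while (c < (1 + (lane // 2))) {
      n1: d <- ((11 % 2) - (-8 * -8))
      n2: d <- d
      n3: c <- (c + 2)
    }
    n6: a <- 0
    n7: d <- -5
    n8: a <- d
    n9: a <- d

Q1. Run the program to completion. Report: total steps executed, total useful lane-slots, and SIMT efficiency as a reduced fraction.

Answer: 22 steps, 256 useful, 8/11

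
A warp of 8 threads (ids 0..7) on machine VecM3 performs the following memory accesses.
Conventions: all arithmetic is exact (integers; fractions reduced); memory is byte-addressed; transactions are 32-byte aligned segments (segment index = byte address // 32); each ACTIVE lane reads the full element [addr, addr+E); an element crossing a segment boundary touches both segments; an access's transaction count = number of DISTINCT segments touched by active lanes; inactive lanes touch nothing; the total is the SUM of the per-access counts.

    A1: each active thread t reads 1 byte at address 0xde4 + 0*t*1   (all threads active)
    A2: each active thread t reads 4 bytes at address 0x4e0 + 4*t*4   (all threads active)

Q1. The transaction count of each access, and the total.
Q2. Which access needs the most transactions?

A1: 1 transaction
A2: 4 transactions

Answer: 1,4; total 5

Answer: A2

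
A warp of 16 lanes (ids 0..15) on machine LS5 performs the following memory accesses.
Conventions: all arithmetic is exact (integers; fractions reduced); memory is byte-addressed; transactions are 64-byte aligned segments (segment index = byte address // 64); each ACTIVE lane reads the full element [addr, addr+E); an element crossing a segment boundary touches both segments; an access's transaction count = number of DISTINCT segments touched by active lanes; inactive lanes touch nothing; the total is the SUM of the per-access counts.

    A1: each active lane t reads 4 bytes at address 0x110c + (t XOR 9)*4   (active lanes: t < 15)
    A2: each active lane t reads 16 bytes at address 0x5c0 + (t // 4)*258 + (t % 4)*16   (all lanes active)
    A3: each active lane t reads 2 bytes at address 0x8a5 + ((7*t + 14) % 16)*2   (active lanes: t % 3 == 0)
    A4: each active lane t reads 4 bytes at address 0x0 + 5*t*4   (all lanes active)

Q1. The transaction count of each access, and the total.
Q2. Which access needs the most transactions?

A1: 2 transactions
A2: 7 transactions
A3: 2 transactions
A4: 5 transactions

Answer: 2,7,2,5; total 16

Answer: A2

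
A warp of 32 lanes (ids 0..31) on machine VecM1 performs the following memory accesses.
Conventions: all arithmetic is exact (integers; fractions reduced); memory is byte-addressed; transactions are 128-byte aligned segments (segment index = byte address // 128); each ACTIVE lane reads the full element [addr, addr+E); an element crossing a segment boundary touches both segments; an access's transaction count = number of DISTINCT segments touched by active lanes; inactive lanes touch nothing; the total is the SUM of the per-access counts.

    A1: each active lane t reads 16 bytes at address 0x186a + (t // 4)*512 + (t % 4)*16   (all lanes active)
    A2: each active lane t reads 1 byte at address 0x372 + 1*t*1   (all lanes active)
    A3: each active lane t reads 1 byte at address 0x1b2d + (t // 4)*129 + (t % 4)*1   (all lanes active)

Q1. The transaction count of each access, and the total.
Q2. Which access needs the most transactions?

A1: 16 transactions
A2: 2 transactions
A3: 8 transactions

Answer: 16,2,8; total 26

Answer: A1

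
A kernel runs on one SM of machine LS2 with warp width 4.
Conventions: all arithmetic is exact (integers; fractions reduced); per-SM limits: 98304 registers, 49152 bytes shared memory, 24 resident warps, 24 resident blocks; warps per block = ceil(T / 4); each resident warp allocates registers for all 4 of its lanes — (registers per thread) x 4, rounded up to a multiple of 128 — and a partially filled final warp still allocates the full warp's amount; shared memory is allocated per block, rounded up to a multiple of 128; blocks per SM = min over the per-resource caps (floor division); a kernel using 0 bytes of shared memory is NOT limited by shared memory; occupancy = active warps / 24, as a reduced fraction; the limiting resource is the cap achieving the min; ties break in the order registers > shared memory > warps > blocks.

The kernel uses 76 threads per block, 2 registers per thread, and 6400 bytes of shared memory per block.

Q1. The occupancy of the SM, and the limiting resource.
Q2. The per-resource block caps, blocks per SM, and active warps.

Answer: occupancy 19/24, limited by warps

registers: 40 blocks
shared memory: 7 blocks
warps: 1 block
blocks: 24 blocks

Answer: 1 block, 19 active warps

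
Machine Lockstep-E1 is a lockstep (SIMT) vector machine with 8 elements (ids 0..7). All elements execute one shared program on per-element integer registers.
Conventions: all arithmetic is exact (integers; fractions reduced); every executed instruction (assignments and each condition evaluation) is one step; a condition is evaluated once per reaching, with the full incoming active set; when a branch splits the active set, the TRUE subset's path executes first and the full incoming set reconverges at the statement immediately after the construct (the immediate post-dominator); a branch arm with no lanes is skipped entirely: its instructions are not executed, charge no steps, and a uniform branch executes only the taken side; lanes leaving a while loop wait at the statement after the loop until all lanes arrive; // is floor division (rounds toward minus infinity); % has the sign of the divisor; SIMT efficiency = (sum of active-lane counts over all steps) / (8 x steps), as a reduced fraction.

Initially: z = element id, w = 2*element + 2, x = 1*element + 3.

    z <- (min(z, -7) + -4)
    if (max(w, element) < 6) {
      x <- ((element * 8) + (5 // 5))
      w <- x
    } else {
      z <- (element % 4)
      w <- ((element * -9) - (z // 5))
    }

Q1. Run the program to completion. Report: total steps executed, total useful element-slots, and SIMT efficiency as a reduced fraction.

Answer: 6 steps, 32 useful, 2/3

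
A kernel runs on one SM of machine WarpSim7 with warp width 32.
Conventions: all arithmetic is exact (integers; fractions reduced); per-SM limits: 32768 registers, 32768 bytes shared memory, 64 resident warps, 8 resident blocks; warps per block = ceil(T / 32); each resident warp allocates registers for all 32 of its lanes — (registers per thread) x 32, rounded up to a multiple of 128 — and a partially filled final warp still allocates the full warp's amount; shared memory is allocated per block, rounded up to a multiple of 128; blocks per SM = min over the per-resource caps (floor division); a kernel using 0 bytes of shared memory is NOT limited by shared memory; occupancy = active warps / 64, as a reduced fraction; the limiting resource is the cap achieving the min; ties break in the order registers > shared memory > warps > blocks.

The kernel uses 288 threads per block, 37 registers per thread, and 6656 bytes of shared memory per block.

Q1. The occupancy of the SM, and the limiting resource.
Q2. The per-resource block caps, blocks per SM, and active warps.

Answer: occupancy 9/32, limited by registers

registers: 2 blocks
shared memory: 4 blocks
warps: 7 blocks
blocks: 8 blocks

Answer: 2 blocks, 18 active warps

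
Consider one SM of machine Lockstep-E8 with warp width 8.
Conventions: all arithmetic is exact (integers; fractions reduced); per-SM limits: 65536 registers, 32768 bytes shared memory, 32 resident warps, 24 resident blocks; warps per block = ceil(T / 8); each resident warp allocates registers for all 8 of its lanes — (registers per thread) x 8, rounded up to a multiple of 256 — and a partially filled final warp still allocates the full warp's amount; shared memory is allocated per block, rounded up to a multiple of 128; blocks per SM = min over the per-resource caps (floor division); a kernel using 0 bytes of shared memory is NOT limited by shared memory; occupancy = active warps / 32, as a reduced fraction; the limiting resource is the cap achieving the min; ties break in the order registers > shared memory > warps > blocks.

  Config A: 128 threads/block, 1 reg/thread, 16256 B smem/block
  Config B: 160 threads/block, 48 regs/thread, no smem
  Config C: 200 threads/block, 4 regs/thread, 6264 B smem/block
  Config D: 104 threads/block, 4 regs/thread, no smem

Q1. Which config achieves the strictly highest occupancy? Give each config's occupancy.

occupancies: A 1, B 5/8, C 25/32, D 13/16

Answer: A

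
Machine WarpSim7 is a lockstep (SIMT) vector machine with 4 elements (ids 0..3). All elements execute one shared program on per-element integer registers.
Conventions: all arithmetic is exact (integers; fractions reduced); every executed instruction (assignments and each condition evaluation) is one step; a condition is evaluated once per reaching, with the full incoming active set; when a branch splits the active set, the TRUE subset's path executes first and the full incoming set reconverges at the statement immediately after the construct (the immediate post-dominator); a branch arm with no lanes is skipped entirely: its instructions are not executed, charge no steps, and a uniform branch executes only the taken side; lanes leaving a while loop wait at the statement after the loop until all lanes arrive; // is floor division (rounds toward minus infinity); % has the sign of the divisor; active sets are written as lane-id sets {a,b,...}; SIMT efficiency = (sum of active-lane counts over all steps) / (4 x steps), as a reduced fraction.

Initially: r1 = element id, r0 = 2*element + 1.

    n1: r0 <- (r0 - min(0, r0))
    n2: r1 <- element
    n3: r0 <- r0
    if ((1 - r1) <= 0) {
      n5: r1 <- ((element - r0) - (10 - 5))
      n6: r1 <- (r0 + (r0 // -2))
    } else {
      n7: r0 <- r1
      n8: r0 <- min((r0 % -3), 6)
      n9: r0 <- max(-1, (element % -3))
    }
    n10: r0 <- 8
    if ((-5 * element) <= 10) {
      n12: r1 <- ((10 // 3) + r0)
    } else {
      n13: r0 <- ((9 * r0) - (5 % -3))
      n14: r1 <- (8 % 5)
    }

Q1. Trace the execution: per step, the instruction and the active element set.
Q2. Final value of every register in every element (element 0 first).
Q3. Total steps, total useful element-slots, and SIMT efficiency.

step 0: r0 <- (r0 - min(0, r0))      {0,1,2,3}
step 1: r1 <- element                {0,1,2,3}
step 2: r0 <- r0                     {0,1,2,3}
step 3: eval ((1 - r1) <= 0)         {0,1,2,3}
step 4: r1 <- ((element - r0) - (10 - 5)) {1,2,3}
step 5: r1 <- (r0 + (r0 // -2))      {1,2,3}
step 6: r0 <- r1                     {0}
step 7: r0 <- min((r0 % -3), 6)      {0}
step 8: r0 <- max(-1, (element % -3)) {0}
step 9: r0 <- 8                      {0,1,2,3}
step 10: eval ((-5 * element) <= 10)  {0,1,2,3}
step 11: r1 <- ((10 // 3) + r0)       {0,1,2,3}

Answer: 12 steps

r1: 11,11,11,11
r0: 8,8,8,8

steps = 12; useful = 37; efficiency = 37/48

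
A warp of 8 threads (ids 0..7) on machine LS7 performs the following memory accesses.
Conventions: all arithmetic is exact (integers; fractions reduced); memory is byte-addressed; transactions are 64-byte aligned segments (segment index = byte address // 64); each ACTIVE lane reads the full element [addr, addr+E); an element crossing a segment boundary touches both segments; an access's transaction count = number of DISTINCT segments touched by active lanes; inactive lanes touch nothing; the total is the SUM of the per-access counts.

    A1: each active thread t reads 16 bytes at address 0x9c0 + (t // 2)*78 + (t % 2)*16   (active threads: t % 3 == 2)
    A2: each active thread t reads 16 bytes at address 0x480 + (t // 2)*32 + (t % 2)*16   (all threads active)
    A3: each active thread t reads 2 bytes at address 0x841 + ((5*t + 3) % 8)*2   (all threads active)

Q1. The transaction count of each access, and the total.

A1: 2 transactions
A2: 2 transactions
A3: 1 transaction

Answer: 2,2,1; total 5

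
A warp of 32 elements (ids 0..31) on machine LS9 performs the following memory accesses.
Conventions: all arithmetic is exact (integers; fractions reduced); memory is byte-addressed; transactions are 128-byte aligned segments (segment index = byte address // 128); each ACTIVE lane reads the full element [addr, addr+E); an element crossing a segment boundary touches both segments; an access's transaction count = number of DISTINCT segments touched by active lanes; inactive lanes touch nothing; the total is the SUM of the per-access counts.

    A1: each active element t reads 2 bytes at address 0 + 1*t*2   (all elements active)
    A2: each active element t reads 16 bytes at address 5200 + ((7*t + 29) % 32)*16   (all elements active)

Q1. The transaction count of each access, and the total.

A1: 1 transaction
A2: 5 transactions

Answer: 1,5; total 6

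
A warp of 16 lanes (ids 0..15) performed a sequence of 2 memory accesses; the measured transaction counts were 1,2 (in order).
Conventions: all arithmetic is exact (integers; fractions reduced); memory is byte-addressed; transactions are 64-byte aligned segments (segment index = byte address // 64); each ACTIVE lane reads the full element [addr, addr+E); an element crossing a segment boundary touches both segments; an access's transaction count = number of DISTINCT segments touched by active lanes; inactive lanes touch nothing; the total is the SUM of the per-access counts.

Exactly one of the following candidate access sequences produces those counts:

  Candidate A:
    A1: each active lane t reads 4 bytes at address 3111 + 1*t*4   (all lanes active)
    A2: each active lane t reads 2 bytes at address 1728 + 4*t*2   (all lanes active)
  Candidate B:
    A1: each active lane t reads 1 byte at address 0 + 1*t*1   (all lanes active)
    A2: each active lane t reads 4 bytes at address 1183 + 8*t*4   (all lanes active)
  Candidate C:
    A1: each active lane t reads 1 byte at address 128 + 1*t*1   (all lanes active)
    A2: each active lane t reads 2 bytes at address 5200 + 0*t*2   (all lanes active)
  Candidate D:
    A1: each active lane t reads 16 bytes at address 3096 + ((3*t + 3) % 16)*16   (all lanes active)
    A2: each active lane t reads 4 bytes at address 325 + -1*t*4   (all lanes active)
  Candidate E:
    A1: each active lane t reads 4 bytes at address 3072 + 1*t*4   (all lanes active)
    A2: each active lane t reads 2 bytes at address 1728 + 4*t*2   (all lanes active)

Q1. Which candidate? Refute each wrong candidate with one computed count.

A: A1 gives 2 transactions, not 1
B: A2 gives 9 transactions, not 2
C: A2 gives 1 transaction, not 2
D: A1 gives 5 transactions, not 1
E: all counts match (1,2)

Answer: E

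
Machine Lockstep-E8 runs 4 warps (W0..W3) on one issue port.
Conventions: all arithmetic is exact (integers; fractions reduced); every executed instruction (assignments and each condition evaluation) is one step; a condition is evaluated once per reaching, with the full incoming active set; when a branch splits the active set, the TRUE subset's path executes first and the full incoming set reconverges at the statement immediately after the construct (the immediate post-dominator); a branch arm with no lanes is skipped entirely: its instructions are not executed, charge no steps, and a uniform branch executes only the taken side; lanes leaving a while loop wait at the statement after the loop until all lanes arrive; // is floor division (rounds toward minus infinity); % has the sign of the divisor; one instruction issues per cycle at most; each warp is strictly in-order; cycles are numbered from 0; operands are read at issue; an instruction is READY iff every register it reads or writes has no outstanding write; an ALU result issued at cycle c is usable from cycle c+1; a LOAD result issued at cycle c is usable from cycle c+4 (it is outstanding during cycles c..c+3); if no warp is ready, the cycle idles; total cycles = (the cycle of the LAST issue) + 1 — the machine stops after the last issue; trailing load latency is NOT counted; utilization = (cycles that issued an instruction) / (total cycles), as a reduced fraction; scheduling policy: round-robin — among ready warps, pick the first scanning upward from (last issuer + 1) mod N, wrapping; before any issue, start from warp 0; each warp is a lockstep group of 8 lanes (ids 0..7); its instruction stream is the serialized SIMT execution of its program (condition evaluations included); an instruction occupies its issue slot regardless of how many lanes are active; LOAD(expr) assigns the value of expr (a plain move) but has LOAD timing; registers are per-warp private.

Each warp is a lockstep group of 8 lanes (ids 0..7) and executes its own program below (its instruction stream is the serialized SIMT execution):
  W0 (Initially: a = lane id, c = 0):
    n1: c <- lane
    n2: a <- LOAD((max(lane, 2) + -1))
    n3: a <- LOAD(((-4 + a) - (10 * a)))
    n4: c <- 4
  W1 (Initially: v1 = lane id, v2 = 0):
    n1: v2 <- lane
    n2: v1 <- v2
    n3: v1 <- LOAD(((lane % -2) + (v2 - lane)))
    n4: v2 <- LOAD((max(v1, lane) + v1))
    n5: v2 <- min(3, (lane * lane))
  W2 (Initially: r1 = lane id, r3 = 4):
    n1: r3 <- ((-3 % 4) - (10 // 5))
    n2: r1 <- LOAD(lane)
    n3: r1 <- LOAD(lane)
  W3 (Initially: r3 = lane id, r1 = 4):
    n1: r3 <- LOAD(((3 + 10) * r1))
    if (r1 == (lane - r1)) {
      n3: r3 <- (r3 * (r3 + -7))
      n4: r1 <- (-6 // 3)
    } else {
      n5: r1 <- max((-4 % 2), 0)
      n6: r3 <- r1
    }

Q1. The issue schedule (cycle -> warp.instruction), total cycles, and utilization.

cycle 0: W0.I0
cycle 1: W1.I0
cycle 2: W2.I0
cycle 3: W3.I0
cycle 4: W0.I1
cycle 5: W1.I1
cycle 6: W2.I1
cycle 7: W3.I1
cycle 8: W0.I2
cycle 9: W1.I2
cycle 10: W2.I2
cycle 11: W3.I2
cycle 12: W0.I3
cycle 13: W1.I3
cycle 14: W3.I3
cycle 15: idle
cycle 16: idle
cycle 17: W1.I4

Answer: 18 cycles, utilization 8/9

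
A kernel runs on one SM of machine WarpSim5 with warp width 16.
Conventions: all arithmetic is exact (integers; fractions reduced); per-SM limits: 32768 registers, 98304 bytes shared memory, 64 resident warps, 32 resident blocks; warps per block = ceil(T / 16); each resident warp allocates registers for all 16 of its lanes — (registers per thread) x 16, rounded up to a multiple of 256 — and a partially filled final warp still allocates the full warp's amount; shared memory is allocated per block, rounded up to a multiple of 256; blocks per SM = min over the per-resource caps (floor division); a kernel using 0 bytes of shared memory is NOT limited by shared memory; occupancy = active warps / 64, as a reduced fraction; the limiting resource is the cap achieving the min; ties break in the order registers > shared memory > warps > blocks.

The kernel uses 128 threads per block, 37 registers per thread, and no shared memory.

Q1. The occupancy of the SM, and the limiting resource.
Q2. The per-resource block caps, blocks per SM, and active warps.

Answer: occupancy 5/8, limited by registers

registers: 5 blocks
shared memory: no limit (kernel uses none)
warps: 8 blocks
blocks: 32 blocks

Answer: 5 blocks, 40 active warps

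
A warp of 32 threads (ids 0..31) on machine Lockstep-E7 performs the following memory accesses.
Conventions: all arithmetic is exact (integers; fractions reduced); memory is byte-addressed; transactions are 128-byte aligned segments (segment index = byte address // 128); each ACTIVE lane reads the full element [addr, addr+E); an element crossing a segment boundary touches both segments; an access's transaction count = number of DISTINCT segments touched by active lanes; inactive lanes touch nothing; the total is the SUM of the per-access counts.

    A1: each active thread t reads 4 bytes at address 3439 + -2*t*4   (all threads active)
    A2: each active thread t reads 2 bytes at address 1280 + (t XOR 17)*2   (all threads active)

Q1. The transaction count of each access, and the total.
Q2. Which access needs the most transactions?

A1: 3 transactions
A2: 1 transaction

Answer: 3,1; total 4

Answer: A1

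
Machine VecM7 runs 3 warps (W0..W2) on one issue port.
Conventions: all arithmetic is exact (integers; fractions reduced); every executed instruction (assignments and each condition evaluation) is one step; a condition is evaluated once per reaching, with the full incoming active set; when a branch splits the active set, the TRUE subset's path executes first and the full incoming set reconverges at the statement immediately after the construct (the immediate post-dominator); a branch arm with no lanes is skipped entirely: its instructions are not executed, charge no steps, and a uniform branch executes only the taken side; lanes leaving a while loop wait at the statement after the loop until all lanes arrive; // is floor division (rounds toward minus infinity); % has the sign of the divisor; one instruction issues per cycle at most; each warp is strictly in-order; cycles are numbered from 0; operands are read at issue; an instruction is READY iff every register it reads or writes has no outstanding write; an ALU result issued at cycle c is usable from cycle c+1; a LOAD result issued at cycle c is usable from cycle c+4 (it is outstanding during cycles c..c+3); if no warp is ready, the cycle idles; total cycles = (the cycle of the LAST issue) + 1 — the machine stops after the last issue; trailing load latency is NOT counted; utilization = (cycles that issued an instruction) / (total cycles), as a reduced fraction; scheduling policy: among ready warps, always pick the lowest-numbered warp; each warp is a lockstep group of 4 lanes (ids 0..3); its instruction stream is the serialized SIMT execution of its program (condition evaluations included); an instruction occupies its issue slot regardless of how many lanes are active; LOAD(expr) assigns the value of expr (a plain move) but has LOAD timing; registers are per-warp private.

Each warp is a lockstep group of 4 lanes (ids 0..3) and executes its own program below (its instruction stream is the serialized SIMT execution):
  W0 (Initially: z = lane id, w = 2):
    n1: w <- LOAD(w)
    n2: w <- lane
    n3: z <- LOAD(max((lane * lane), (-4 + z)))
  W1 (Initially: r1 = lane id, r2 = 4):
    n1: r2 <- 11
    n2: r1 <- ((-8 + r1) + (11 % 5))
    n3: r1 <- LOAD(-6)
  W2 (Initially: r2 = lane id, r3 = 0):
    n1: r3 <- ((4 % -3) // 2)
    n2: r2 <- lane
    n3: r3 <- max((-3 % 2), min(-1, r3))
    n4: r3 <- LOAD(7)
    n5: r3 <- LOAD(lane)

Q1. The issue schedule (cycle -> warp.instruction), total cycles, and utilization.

cycle 0: W0.I0
cycle 1: W1.I0
cycle 2: W1.I1
cycle 3: W1.I2
cycle 4: W0.I1
cycle 5: W0.I2
cycle 6: W2.I0
cycle 7: W2.I1
cycle 8: W2.I2
cycle 9: W2.I3
cycle 10: idle
cycle 11: idle
cycle 12: idle
cycle 13: W2.I4

Answer: 14 cycles, utilization 11/14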